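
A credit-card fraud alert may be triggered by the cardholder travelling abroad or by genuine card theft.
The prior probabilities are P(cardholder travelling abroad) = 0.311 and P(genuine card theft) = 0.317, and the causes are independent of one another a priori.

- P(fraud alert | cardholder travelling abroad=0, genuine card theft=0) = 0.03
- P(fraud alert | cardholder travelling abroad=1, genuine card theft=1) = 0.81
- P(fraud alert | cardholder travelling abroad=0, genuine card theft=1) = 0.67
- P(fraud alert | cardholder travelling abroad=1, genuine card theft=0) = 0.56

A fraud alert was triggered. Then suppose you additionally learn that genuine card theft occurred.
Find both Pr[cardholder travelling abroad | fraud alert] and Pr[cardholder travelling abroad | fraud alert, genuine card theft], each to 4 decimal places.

Pr[cardholder travelling abroad | fraud alert] ≈ 0.5534; Pr[cardholder travelling abroad | fraud alert, genuine card theft] ≈ 0.3530

Sum P(fraud alert|·) weighted by the priors over the 4 (cardholder travelling abroad, genuine card theft) configurations:
  P(fraud alert) = 0.03·0.689·0.683 + 0.67·0.689·0.317 + 0.56·0.311·0.683 + 0.81·0.311·0.317
        = 0.014118 + 0.146337 + 0.118951 + 0.079855 = 0.359261
Keeping only the cardholder travelling abroad-present terms gives 0.198806, so
  P(cardholder travelling abroad | fraud alert) = 0.198806 / 0.359261 ≈ 0.5534

Now condition on the additional information:
By total probability over both values of cardholder travelling abroad:
  P(fraud alert | genuine card theft) = 0.67·0.689 + 0.81·0.311
        = 0.461630 + 0.251910 = 0.713540
Configurations with cardholder travelling abroad contribute 0.251910, so
  P(cardholder travelling abroad | fraud alert, genuine card theft) = 0.251910 / 0.713540 ≈ 0.3530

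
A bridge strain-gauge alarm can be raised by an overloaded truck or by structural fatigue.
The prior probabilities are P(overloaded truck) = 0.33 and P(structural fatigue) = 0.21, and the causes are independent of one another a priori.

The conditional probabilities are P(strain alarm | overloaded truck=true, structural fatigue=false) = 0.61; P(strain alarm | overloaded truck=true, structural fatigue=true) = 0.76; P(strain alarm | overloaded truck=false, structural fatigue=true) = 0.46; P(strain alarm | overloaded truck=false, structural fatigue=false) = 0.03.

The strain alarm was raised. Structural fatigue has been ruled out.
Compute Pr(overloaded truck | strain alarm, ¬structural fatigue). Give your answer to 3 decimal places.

Numerator (weight on configurations with overloaded truck): 0.61*0.33 = 0.201300
Normalizer over all consistent configurations: 0.03*0.67 + 0.61*0.33 = 0.221400
Posterior = 0.201300 / 0.221400 ≈ 0.909

Pr(overloaded truck | strain alarm, ¬structural fatigue) ≈ 0.909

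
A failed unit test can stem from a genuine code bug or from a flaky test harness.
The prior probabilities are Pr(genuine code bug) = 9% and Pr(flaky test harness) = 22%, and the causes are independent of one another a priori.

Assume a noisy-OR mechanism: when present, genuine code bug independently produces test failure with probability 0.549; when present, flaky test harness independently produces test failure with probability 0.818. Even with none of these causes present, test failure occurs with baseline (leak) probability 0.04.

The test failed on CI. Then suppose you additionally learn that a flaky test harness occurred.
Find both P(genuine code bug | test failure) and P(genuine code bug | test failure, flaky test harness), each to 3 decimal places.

P(genuine code bug | test failure) ≈ 0.231; P(genuine code bug | test failure, flaky test harness) ≈ 0.099

Under noisy-OR, P(test failure | causes) = 1 − (1−0.04)·∏(1−qᵢ) over the active causes.
P(test failure) = 0.04*0.91*0.78 + 0.82528*0.91*0.22 + 0.56704*0.09*0.78 + 0.921201*0.09*0.22 = 0.028392 + 0.165221 + 0.039806 + 0.018240 = 0.251659
The genuine code bug-present share is 0.039806 + 0.018240 = 0.058046.
P(genuine code bug | test failure) = 0.058046 / 0.251659 ≈ 0.231

Now also conditioning on flaky test harness=true:
P(test failure | flaky test harness) = 0.82528×0.91 + 0.921201×0.09 = 0.751005 + 0.082908 = 0.833913
The genuine code bug-present share is 0.921201×0.09 = 0.082908.
Hence the posterior is 0.082908/0.833913 ≈ 0.099.
— flaky test harness explains away the evidence for genuine code bug.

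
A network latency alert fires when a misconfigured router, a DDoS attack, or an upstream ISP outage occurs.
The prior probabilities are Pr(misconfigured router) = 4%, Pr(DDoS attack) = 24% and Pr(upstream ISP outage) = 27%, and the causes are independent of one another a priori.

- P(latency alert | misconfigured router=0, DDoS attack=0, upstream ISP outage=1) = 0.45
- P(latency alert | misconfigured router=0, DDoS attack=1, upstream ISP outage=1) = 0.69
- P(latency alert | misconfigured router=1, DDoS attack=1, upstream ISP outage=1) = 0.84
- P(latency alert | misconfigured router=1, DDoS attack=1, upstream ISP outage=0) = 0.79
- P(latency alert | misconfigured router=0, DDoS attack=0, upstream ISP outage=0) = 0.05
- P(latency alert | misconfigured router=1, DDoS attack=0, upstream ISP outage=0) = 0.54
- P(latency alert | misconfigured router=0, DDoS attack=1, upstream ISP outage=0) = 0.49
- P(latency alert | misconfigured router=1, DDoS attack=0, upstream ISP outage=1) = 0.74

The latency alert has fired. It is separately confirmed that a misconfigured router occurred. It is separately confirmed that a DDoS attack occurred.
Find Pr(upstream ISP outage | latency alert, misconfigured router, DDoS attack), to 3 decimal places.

Pr(upstream ISP outage | latency alert, misconfigured router, DDoS attack) ≈ 0.282

P(latency alert | misconfigured router, DDoS attack) = 0.79*0.73 + 0.84*0.27 = 0.576700 + 0.226800 = 0.803500
Of this, 0.226800 comes from 0.84*0.27 (the upstream ISP outage=true cases).
Hence the posterior is 0.226800/0.803500 ≈ 0.282.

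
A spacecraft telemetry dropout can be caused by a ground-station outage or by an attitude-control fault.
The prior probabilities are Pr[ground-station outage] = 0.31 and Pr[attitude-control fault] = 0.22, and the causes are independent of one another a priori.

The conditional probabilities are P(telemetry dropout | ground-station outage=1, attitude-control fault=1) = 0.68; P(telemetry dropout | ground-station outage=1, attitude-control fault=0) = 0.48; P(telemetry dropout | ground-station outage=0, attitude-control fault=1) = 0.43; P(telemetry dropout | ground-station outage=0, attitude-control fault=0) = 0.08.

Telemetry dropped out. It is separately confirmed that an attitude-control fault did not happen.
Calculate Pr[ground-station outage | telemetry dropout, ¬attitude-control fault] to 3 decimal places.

Numerator (weight on configurations with ground-station outage): 0.48×0.31 = 0.148800
Normalizer over all consistent configurations: 0.08×0.69 + 0.48×0.31 = 0.204000
P(ground-station outage | telemetry dropout, ¬attitude-control fault) = 0.148800/0.204000 ≈ 0.729

Pr[ground-station outage | telemetry dropout, ¬attitude-control fault] ≈ 0.729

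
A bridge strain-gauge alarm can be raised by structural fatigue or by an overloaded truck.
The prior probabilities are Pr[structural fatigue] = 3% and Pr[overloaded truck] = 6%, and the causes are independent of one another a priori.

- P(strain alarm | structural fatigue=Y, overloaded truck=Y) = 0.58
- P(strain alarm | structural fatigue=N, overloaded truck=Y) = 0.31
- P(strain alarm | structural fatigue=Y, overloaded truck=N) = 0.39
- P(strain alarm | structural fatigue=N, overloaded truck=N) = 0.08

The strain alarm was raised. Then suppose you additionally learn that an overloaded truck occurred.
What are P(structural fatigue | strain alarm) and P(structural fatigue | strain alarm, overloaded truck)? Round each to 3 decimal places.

P(structural fatigue | strain alarm) ≈ 0.117; P(structural fatigue | strain alarm, overloaded truck) ≈ 0.055

P(strain alarm) = 0.08·0.97·0.94 + 0.31·0.97·0.06 + 0.39·0.03·0.94 + 0.58·0.03·0.06 = 0.072944 + 0.018042 + 0.010998 + 0.001044 = 0.103028
The structural fatigue-present share is 0.010998 + 0.001044 = 0.012042.
So P(structural fatigue | strain alarm) = 0.012042/0.103028 ≈ 0.117.

With the extra evidence:
Enumerate both values of structural fatigue and weight by the priors:
  P(strain alarm | overloaded truck) = 0.31*0.97 + 0.58*0.03
        = 0.300700 + 0.017400 = 0.318100
The terms with structural fatigue present sum to 0.017400, so
  P(structural fatigue | strain alarm, overloaded truck) = 0.017400 / 0.318100 ≈ 0.055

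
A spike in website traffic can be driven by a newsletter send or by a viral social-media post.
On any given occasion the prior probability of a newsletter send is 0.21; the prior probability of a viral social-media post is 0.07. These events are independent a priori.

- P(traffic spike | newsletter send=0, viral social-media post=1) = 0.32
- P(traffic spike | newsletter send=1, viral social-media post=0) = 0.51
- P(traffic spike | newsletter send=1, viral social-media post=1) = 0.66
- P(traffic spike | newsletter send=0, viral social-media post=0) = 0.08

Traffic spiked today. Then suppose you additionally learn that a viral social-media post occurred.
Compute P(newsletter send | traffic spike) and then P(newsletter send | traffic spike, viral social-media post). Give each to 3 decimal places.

P(newsletter send | traffic spike) ≈ 0.588; P(newsletter send | traffic spike, viral social-media post) ≈ 0.354

P(traffic spike) = 0.08*0.79*0.93 + 0.32*0.79*0.07 + 0.51*0.21*0.93 + 0.66*0.21*0.07 = 0.058776 + 0.017696 + 0.099603 + 0.009702 = 0.185777
Restricting to configurations with newsletter send present: 0.099603 + 0.009702 = 0.109305.
P(newsletter send | traffic spike) = 0.109305 / 0.185777 ≈ 0.588

With the extra evidence:
P(traffic spike | viral social-media post) = 0.32×0.79 + 0.66×0.21 = 0.252800 + 0.138600 = 0.391400
The newsletter send-present share is 0.66×0.21 = 0.138600.
So P(newsletter send | traffic spike, viral social-media post) = 0.138600/0.391400 ≈ 0.354.
The drop from 0.588 to 0.354 is the explaining-away (discounting) effect.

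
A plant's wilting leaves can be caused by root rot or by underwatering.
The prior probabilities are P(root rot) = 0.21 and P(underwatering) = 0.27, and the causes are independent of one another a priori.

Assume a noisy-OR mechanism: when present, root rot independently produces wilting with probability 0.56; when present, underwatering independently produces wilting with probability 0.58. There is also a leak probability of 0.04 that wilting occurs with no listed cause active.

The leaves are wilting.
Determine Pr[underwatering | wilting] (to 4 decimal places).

Under noisy-OR, P(wilting | causes) = 1 − (1−0.04)·∏(1−qᵢ) over the active causes.
By total probability over the 4 (root rot, underwatering) configurations:
  P(wilting) = 0.04×0.79×0.73 + 0.5968×0.79×0.27 + 0.5776×0.21×0.73 + 0.822592×0.21×0.27
        = 0.023068 + 0.127297 + 0.088546 + 0.046641 = 0.285552
The terms with underwatering present sum to 0.173938, so
  P(underwatering | wilting) = 0.173938 / 0.285552 ≈ 0.6091

Pr[underwatering | wilting] ≈ 0.6091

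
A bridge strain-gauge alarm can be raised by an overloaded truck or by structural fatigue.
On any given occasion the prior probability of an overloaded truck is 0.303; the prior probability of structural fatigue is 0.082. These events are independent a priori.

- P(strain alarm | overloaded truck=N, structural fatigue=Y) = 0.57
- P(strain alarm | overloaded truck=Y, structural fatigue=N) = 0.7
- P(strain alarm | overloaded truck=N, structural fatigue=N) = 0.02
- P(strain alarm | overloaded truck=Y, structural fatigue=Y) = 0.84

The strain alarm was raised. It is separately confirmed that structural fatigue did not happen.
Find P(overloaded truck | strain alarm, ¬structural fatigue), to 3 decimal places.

P(strain alarm | ¬structural fatigue) = 0.02*0.697 + 0.7*0.303 = 0.013940 + 0.212100 = 0.226040
Of this, 0.212100 comes from 0.7*0.303 (the overloaded truck=true cases).
P(overloaded truck | strain alarm, ¬structural fatigue) = 0.212100 / 0.226040 ≈ 0.938

P(overloaded truck | strain alarm, ¬structural fatigue) ≈ 0.938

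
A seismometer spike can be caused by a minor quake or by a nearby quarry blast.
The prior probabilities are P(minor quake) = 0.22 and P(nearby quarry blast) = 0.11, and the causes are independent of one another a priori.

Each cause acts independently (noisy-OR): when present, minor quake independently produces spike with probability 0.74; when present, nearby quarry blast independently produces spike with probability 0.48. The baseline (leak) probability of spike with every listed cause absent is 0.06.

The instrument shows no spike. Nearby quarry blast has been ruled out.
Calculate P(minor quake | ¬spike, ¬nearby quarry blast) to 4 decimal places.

Under noisy-OR, P(spike | causes) = 1 − (1−0.06)·∏(1−qᵢ) over the active causes.
P(¬spike | ¬nearby quarry blast) = 0.94*0.78 + 0.2444*0.22 = 0.733200 + 0.053768 = 0.786968
The minor quake-present share is 0.2444*0.22 = 0.053768.
P(minor quake | ¬spike, ¬nearby quarry blast) = 0.053768 / 0.786968 ≈ 0.0683

P(minor quake | ¬spike, ¬nearby quarry blast) ≈ 0.0683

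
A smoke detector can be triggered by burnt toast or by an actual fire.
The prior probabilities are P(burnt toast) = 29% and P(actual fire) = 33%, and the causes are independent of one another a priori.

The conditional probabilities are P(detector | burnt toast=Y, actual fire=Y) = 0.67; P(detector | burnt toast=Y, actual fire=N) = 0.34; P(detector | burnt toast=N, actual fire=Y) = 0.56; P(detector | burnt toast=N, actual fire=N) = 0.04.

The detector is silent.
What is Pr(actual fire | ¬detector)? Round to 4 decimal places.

Pr(actual fire | ¬detector) ≈ 0.1872

P(¬detector) = 0.96*0.71*0.67 + 0.44*0.71*0.33 + 0.66*0.29*0.67 + 0.33*0.29*0.33 = 0.456672 + 0.103092 + 0.128238 + 0.031581 = 0.719583
Of this, 0.134673 comes from 0.103092 + 0.031581 (the actual fire=true cases).
So P(actual fire | ¬detector) = 0.134673/0.719583 ≈ 0.1872.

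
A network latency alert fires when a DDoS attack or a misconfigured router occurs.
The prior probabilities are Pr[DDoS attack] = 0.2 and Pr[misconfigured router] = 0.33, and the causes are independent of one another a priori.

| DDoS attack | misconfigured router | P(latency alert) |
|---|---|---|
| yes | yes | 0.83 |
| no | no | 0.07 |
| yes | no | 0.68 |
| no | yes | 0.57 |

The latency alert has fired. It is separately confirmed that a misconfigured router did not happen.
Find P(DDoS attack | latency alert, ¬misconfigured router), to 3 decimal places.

P(DDoS attack | latency alert, ¬misconfigured router) ≈ 0.708

Enumerate both values of DDoS attack and weight by the priors:
  P(latency alert | ¬misconfigured router) = 0.07×0.8 + 0.68×0.2
        = 0.056000 + 0.136000 = 0.192000
Configurations with DDoS attack contribute 0.136000, so
  P(DDoS attack | latency alert, ¬misconfigured router) = 0.136000 / 0.192000 ≈ 0.708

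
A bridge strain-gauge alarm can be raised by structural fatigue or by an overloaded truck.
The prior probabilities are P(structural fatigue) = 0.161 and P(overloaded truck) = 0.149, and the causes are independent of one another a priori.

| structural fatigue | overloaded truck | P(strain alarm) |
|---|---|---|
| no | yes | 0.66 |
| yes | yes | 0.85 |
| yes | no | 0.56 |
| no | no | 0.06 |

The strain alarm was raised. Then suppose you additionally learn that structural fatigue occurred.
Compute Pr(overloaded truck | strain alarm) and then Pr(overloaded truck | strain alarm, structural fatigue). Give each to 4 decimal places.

Pr(overloaded truck | strain alarm) ≈ 0.4625; Pr(overloaded truck | strain alarm, structural fatigue) ≈ 0.2100

P(strain alarm) = 0.06×0.839×0.851 + 0.66×0.839×0.149 + 0.56×0.161×0.851 + 0.85×0.161×0.149 = 0.042839 + 0.082507 + 0.076726 + 0.020391 = 0.222463
Of this, 0.102898 comes from 0.082507 + 0.020391 (the overloaded truck=true cases).
Hence the posterior is 0.102898/0.222463 ≈ 0.4625.

Now also conditioning on structural fatigue=true:
Enumerate both values of overloaded truck and weight by the priors:
  P(strain alarm | structural fatigue) = 0.56*0.851 + 0.85*0.149
        = 0.476560 + 0.126650 = 0.603210
The terms with overloaded truck present sum to 0.126650, so
  P(overloaded truck | strain alarm, structural fatigue) = 0.126650 / 0.603210 ≈ 0.2100
This is intercausal reasoning (explaining away): once structural fatigue accounts for the strain alarm, overloaded truck becomes less likely.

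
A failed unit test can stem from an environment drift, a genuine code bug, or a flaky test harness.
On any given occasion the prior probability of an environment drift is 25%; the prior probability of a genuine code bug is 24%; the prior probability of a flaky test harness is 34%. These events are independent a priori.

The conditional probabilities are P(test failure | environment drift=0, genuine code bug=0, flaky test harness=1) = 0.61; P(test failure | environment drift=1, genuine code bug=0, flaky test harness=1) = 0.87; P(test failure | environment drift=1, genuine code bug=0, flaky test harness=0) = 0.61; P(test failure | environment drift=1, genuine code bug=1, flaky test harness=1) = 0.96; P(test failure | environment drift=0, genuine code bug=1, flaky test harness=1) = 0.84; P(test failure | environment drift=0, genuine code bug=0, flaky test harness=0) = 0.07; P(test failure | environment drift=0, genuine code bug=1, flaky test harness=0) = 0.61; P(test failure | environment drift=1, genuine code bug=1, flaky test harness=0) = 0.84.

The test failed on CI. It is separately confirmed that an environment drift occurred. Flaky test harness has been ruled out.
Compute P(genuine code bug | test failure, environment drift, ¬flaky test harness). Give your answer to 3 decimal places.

Weight on genuine code bug=true, given the evidence: 0.84*0.24 = 0.201600
Denominator P(test failure | environment drift, ¬flaky test harness): 0.61*0.76 + 0.84*0.24 = 0.665200
P(genuine code bug | test failure, environment drift, ¬flaky test harness) = 0.201600/0.665200 ≈ 0.303

P(genuine code bug | test failure, environment drift, ¬flaky test harness) ≈ 0.303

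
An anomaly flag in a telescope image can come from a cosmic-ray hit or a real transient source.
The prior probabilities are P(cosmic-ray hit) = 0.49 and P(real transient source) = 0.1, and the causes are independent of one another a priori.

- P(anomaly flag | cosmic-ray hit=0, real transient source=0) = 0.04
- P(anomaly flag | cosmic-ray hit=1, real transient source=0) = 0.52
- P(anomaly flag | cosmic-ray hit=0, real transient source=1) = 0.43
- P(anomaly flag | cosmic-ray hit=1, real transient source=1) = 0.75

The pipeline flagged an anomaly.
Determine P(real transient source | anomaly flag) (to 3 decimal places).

P(real transient source | anomaly flag) ≈ 0.192

Numerator (weight on configurations with real transient source): 0.021930 + 0.036750 = 0.058680
The normalizing constant is 0.04*0.51*0.9 + 0.43*0.51*0.1 + 0.52*0.49*0.9 + 0.75*0.49*0.1 = 0.306360
P(real transient source | anomaly flag) = 0.058680/0.306360 ≈ 0.192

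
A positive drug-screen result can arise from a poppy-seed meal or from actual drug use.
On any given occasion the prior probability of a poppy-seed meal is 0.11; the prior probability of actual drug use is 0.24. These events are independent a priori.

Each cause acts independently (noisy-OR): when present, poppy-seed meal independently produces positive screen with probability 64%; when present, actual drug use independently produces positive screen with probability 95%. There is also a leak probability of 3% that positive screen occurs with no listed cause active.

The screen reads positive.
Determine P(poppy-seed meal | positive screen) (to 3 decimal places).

Under noisy-OR, P(positive screen | causes) = 1 − (1−0.03)·∏(1−qᵢ) over the active causes.
P(positive screen) = 0.03×0.89×0.76 + 0.9515×0.89×0.24 + 0.6508×0.11×0.76 + 0.98254×0.11×0.24 = 0.020292 + 0.203240 + 0.054407 + 0.025939 = 0.303878
The poppy-seed meal-present share is 0.054407 + 0.025939 = 0.080346.
So P(poppy-seed meal | positive screen) = 0.080346/0.303878 ≈ 0.264.

P(poppy-seed meal | positive screen) ≈ 0.264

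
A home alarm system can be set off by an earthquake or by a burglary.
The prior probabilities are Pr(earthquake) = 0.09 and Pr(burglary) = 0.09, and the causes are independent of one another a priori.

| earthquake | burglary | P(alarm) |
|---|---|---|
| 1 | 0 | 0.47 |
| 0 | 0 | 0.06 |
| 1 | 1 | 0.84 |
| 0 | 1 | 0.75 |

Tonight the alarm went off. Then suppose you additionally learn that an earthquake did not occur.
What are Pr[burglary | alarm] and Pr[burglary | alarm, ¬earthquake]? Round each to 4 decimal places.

Numerator (weight on configurations with burglary): 0.061425 + 0.006804 = 0.068229
Normalizer over all consistent configurations: 0.06*0.91*0.91 + 0.75*0.91*0.09 + 0.47*0.09*0.91 + 0.84*0.09*0.09 = 0.156408
Posterior = 0.068229 / 0.156408 ≈ 0.4362

Now condition on the additional information:
Numerator (weight on configurations with burglary): 0.75·0.09 = 0.067500
The normalizing constant is 0.06·0.91 + 0.75·0.09 = 0.122100
P(burglary | alarm, ¬earthquake) = 0.067500/0.122100 ≈ 0.5528

Pr[burglary | alarm] ≈ 0.4362; Pr[burglary | alarm, ¬earthquake] ≈ 0.5528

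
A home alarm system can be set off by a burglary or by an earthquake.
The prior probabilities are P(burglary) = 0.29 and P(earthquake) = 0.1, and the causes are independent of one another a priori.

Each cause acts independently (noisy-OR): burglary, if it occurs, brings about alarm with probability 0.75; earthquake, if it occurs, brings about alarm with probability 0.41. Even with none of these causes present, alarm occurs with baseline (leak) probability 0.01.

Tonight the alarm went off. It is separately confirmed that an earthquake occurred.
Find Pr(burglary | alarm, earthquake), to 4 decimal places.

Under noisy-OR, P(alarm | causes) = 1 − (1−0.01)·∏(1−qᵢ) over the active causes.
Sum P(alarm|·) weighted by the priors over both values of burglary:
  P(alarm | earthquake) = 0.4159·0.71 + 0.853975·0.29
        = 0.295289 + 0.247653 = 0.542942
Keeping only the burglary-present terms gives 0.247653, so
  P(burglary | alarm, earthquake) = 0.247653 / 0.542942 ≈ 0.4561

Pr(burglary | alarm, earthquake) ≈ 0.4561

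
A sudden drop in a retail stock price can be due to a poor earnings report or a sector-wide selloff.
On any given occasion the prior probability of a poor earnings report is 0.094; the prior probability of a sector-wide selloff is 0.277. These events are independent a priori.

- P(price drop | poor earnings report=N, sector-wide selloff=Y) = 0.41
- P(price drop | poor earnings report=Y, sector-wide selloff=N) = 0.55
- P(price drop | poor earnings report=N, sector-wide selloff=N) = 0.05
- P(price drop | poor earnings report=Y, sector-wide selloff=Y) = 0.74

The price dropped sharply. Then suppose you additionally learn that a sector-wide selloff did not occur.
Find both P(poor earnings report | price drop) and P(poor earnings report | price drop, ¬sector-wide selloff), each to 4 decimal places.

P(poor earnings report | price drop) ≈ 0.2946; P(poor earnings report | price drop, ¬sector-wide selloff) ≈ 0.5330

P(price drop) = 0.05·0.906·0.723 + 0.41·0.906·0.277 + 0.55·0.094·0.723 + 0.74·0.094·0.277 = 0.032752 + 0.102894 + 0.037379 + 0.019268 = 0.192293
The poor earnings report-present share is 0.037379 + 0.019268 = 0.056647.
Hence the posterior is 0.056647/0.192293 ≈ 0.2946.

With the extra evidence:
P(price drop | ¬sector-wide selloff) = 0.05*0.906 + 0.55*0.094 = 0.045300 + 0.051700 = 0.097000
Restricting to configurations with poor earnings report present: 0.55*0.094 = 0.051700.
So P(poor earnings report | price drop, ¬sector-wide selloff) = 0.051700/0.097000 ≈ 0.5330.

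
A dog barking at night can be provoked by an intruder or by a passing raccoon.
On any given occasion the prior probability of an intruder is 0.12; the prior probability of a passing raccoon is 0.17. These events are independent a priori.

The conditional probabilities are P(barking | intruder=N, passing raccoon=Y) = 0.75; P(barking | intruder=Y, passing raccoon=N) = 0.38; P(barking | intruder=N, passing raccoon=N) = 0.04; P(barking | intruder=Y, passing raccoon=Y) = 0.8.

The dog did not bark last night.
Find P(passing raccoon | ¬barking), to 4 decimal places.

For the numerator, keep only passing raccoon=true terms: 0.037400 + 0.004080 = 0.041480
Normalizer over all consistent configurations: 0.96·0.88·0.83 + 0.25·0.88·0.17 + 0.62·0.12·0.83 + 0.2·0.12·0.17 = 0.804416
Posterior = 0.041480 / 0.804416 ≈ 0.0516

P(passing raccoon | ¬barking) ≈ 0.0516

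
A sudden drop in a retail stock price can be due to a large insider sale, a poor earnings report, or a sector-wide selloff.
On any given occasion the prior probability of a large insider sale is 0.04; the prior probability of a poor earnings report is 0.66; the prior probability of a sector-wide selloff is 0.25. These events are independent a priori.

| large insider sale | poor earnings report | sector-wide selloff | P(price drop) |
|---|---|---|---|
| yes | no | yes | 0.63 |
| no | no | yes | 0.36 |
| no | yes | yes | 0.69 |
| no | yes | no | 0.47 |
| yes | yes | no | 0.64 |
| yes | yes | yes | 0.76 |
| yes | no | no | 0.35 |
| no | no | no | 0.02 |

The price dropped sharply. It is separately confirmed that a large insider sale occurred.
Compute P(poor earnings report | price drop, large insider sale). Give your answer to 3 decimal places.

Enumerate the 4 (poor earnings report, sector-wide selloff) configurations and weight by the priors:
  P(price drop | large insider sale) = 0.35×0.34×0.75 + 0.63×0.34×0.25 + 0.64×0.66×0.75 + 0.76×0.66×0.25
        = 0.089250 + 0.053550 + 0.316800 + 0.125400 = 0.585000
The terms with poor earnings report present sum to 0.442200, so
  P(poor earnings report | price drop, large insider sale) = 0.442200 / 0.585000 ≈ 0.756

P(poor earnings report | price drop, large insider sale) ≈ 0.756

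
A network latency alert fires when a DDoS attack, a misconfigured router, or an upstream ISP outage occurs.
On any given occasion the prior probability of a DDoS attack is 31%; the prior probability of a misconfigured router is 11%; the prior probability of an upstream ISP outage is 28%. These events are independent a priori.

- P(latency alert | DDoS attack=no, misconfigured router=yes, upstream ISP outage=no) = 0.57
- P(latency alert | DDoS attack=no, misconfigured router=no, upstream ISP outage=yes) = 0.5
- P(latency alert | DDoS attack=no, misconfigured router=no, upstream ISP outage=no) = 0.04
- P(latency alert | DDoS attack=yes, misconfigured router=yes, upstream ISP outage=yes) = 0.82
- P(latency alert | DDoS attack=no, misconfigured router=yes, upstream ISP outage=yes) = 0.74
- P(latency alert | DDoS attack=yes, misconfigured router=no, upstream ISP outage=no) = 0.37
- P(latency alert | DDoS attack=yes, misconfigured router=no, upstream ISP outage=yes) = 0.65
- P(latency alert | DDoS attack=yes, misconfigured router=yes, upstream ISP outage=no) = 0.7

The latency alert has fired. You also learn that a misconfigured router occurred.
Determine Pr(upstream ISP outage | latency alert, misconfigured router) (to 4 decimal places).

P(latency alert | misconfigured router) = 0.57×0.69×0.72 + 0.74×0.69×0.28 + 0.7×0.31×0.72 + 0.82×0.31×0.28 = 0.283176 + 0.142968 + 0.156240 + 0.071176 = 0.653560
Restricting to configurations with upstream ISP outage present: 0.142968 + 0.071176 = 0.214144.
So P(upstream ISP outage | latency alert, misconfigured router) = 0.214144/0.653560 ≈ 0.3277.

Pr(upstream ISP outage | latency alert, misconfigured router) ≈ 0.3277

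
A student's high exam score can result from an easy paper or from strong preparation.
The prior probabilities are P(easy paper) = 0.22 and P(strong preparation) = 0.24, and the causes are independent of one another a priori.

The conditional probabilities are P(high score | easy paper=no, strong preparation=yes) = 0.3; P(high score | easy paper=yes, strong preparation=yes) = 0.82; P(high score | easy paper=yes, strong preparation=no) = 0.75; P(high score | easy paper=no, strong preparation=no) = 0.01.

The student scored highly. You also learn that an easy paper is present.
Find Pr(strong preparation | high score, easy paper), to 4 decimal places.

Pr(strong preparation | high score, easy paper) ≈ 0.2567

Weight on strong preparation=true, given the evidence: 0.82×0.24 = 0.196800
The normalizing constant is 0.75×0.76 + 0.82×0.24 = 0.766800
Posterior = 0.196800 / 0.766800 ≈ 0.2567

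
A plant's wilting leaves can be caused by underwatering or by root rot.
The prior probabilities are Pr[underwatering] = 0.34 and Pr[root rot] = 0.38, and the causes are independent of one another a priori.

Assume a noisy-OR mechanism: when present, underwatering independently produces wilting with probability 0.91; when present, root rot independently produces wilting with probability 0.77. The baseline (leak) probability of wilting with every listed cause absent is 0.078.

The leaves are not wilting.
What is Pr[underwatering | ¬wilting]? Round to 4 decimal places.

Under noisy-OR, P(wilting | causes) = 1 − (1−0.078)·∏(1−qᵢ) over the active causes.
P(¬wilting) = 0.922×0.66×0.62 + 0.21206×0.66×0.38 + 0.08298×0.34×0.62 + 0.019085×0.34×0.38 = 0.377282 + 0.053185 + 0.017492 + 0.002466 = 0.450425
Restricting to configurations with underwatering present: 0.017492 + 0.002466 = 0.019958.
Hence the posterior is 0.019958/0.450425 ≈ 0.0443.

Pr[underwatering | ¬wilting] ≈ 0.0443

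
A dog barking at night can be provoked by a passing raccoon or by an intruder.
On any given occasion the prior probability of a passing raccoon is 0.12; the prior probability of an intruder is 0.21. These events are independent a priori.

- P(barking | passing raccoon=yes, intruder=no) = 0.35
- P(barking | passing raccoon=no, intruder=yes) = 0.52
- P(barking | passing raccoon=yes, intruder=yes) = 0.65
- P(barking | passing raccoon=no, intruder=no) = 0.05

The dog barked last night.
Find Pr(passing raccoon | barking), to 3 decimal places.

Pr(passing raccoon | barking) ≈ 0.275

Sum P(barking|·) weighted by the priors over the 4 (passing raccoon, intruder) configurations:
  P(barking) = 0.05*0.88*0.79 + 0.52*0.88*0.21 + 0.35*0.12*0.79 + 0.65*0.12*0.21
        = 0.034760 + 0.096096 + 0.033180 + 0.016380 = 0.180416
Configurations with passing raccoon contribute 0.049560, so
  P(passing raccoon | barking) = 0.049560 / 0.180416 ≈ 0.275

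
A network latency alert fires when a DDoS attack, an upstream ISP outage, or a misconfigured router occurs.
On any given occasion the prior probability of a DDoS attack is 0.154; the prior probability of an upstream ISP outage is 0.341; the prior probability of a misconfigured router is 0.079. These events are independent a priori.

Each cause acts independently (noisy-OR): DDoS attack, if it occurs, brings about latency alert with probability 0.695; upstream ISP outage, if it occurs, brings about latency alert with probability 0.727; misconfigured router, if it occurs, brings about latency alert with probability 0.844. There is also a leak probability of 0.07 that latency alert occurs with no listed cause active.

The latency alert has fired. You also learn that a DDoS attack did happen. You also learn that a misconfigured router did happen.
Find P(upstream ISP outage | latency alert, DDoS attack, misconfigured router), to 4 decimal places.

P(upstream ISP outage | latency alert, DDoS attack, misconfigured router) ≈ 0.3485

Under noisy-OR, P(latency alert | causes) = 1 − (1−0.07)·∏(1−qᵢ) over the active causes.
Weight on upstream ISP outage=true, given the evidence: 0.98792·0.341 = 0.336881
The normalizing constant is 0.955751·0.659 + 0.98792·0.341 = 0.966721
P(upstream ISP outage | latency alert, DDoS attack, misconfigured router) = 0.336881/0.966721 ≈ 0.3485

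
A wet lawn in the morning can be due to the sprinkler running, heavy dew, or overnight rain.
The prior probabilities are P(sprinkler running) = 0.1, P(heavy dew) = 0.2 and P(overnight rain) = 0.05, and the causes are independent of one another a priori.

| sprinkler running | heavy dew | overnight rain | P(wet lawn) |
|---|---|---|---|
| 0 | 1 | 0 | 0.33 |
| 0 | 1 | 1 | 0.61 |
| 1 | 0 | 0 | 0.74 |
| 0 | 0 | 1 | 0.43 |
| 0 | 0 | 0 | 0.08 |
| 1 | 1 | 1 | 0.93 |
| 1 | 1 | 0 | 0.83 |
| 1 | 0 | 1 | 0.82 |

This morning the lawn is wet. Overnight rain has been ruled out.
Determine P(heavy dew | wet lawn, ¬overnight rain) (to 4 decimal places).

P(heavy dew | wet lawn, ¬overnight rain) ≈ 0.3942

By total probability over the 4 (sprinkler running, heavy dew) configurations:
  P(wet lawn | ¬overnight rain) = 0.08*0.9*0.8 + 0.33*0.9*0.2 + 0.74*0.1*0.8 + 0.83*0.1*0.2
        = 0.057600 + 0.059400 + 0.059200 + 0.016600 = 0.192800
Configurations with heavy dew contribute 0.076000, so
  P(heavy dew | wet lawn, ¬overnight rain) = 0.076000 / 0.192800 ≈ 0.3942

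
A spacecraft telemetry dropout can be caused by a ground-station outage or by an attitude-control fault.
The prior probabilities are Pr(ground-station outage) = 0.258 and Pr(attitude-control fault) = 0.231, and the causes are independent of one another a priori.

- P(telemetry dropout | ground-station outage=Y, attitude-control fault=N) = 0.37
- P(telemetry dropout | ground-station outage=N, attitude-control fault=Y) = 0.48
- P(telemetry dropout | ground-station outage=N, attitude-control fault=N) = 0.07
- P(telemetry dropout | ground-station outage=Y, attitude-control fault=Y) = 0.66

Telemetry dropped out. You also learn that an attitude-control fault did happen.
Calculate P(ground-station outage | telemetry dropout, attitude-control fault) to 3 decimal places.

P(telemetry dropout | attitude-control fault) = 0.48·0.742 + 0.66·0.258 = 0.356160 + 0.170280 = 0.526440
Of this, 0.170280 comes from 0.66·0.258 (the ground-station outage=true cases).
So P(ground-station outage | telemetry dropout, attitude-control fault) = 0.170280/0.526440 ≈ 0.323.

P(ground-station outage | telemetry dropout, attitude-control fault) ≈ 0.323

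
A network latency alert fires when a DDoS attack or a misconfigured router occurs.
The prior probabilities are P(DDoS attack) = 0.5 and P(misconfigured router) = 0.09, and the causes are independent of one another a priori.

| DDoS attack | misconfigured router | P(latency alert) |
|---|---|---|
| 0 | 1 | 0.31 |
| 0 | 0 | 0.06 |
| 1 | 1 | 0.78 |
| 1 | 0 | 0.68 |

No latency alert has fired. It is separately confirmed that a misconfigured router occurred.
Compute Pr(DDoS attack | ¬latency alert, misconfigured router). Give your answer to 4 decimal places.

Pr(DDoS attack | ¬latency alert, misconfigured router) ≈ 0.2418

Sum P(¬latency alert|·) weighted by the priors over both values of DDoS attack:
  P(¬latency alert | misconfigured router) = 0.69*0.5 + 0.22*0.5
        = 0.345000 + 0.110000 = 0.455000
Keeping only the DDoS attack-present terms gives 0.110000, so
  P(DDoS attack | ¬latency alert, misconfigured router) = 0.110000 / 0.455000 ≈ 0.2418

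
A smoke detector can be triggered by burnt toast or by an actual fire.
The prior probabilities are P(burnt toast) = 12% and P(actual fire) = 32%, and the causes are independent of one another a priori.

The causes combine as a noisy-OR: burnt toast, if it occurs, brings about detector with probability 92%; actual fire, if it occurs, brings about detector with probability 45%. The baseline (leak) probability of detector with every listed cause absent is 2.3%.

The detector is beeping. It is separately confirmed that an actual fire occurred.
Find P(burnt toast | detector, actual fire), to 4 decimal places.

P(burnt toast | detector, actual fire) ≈ 0.2200

Under noisy-OR, P(detector | causes) = 1 − (1−0.023)·∏(1−qᵢ) over the active causes.
Enumerate both values of burnt toast and weight by the priors:
  P(detector | actual fire) = 0.46265*0.88 + 0.957012*0.12
        = 0.407132 + 0.114841 = 0.521973
Keeping only the burnt toast-present terms gives 0.114841, so
  P(burnt toast | detector, actual fire) = 0.114841 / 0.521973 ≈ 0.2200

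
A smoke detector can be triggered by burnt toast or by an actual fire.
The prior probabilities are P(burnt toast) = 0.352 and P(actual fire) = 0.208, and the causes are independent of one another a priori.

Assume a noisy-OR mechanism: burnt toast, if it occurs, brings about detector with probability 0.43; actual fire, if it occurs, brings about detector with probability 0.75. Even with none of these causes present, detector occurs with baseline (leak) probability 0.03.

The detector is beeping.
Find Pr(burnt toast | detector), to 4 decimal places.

Pr(burnt toast | detector) ≈ 0.6151

Under noisy-OR, P(detector | causes) = 1 − (1−0.03)·∏(1−qᵢ) over the active causes.
Sum P(detector|·) weighted by the priors over the 4 (burnt toast, actual fire) configurations:
  P(detector) = 0.03*0.648*0.792 + 0.7575*0.648*0.208 + 0.4471*0.352*0.792 + 0.861775*0.352*0.208
        = 0.015396 + 0.102099 + 0.124644 + 0.063096 = 0.305235
The terms with burnt toast present sum to 0.187740, so
  P(burnt toast | detector) = 0.187740 / 0.305235 ≈ 0.6151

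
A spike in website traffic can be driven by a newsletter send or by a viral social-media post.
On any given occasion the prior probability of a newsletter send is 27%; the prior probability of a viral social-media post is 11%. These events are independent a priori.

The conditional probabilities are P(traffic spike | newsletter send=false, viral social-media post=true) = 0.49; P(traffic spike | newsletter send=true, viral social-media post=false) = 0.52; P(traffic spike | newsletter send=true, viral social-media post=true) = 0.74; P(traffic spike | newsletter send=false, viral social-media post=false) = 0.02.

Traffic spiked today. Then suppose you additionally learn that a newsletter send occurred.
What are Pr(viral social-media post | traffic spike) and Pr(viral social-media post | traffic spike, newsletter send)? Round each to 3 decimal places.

Sum P(traffic spike|·) weighted by the priors over the 4 (newsletter send, viral social-media post) configurations:
  P(traffic spike) = 0.02×0.73×0.89 + 0.49×0.73×0.11 + 0.52×0.27×0.89 + 0.74×0.27×0.11
        = 0.012994 + 0.039347 + 0.124956 + 0.021978 = 0.199275
Configurations with viral social-media post contribute 0.061325, so
  P(viral social-media post | traffic spike) = 0.061325 / 0.199275 ≈ 0.308

With the extra evidence:
P(traffic spike | newsletter send) = 0.52×0.89 + 0.74×0.11 = 0.462800 + 0.081400 = 0.544200
Restricting to configurations with viral social-media post present: 0.74×0.11 = 0.081400.
So P(viral social-media post | traffic spike, newsletter send) = 0.081400/0.544200 ≈ 0.150.

Pr(viral social-media post | traffic spike) ≈ 0.308; Pr(viral social-media post | traffic spike, newsletter send) ≈ 0.150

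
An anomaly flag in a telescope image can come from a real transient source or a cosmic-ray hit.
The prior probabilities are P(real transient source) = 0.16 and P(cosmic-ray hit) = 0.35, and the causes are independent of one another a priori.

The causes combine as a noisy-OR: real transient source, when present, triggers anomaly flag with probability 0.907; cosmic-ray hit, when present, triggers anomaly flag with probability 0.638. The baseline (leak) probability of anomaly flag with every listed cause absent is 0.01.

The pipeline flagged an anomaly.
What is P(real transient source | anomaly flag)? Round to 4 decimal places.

Under noisy-OR, P(anomaly flag | causes) = 1 − (1−0.01)·∏(1−qᵢ) over the active causes.
By total probability over the 4 (real transient source, cosmic-ray hit) configurations:
  P(anomaly flag) = 0.01*0.84*0.65 + 0.64162*0.84*0.35 + 0.90793*0.16*0.65 + 0.966671*0.16*0.35
        = 0.005460 + 0.188636 + 0.094425 + 0.054134 = 0.342655
The terms with real transient source present sum to 0.148559, so
  P(real transient source | anomaly flag) = 0.148559 / 0.342655 ≈ 0.4336

P(real transient source | anomaly flag) ≈ 0.4336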